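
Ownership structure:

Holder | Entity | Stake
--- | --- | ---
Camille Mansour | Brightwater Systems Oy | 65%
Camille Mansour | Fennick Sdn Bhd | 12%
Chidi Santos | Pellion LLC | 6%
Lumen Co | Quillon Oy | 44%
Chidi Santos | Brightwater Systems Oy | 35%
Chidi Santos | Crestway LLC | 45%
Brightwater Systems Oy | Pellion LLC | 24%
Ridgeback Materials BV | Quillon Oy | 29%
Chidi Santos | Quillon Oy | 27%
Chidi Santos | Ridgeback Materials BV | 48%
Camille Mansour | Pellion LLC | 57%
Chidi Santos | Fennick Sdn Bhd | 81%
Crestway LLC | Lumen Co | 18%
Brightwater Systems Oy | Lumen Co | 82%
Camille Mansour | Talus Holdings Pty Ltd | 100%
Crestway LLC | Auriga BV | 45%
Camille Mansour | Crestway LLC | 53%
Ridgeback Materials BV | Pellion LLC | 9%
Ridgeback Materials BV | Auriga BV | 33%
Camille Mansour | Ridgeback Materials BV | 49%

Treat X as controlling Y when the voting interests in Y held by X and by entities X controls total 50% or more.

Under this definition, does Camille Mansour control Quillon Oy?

No

Camille holds 65% of Brightwater, so Camille controls Brightwater.
Camille holds 53% of Crestway, so Camille controls Crestway.
Camille and Brightwater together hold 57% + 24% = 81% of Pellion, so Camille controls Pellion.
Brightwater and Crestway together hold 82% + 18% = 100% of Lumen, so Camille controls Lumen.
Camille holds 100% of Talus, so Camille controls Talus.
In Quillon, Camille's side holds only 44%, not ≥ 50%.
So Camille does not control Quillon.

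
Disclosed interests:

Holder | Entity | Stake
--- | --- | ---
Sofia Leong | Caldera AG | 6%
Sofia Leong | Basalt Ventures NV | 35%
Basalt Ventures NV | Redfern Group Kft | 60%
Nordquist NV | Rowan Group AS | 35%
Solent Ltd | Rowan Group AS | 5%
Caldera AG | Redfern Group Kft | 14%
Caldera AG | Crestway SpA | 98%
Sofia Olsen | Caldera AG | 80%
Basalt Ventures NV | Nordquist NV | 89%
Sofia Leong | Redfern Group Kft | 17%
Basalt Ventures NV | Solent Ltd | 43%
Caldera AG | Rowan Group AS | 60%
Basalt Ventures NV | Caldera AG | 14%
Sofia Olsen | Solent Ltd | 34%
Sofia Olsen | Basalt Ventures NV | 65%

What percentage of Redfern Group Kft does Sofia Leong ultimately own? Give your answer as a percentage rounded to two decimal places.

39.53%

Sofia Leong reaches Redfern along 4 paths.
Via Caldera: 6% × 14% = 0.84%.
Via Basalt → Caldera: 35% × 14% × 14% = 0.686%.
Via Basalt: 35% × 60% = 21%.
Direct stake: 17% = 17%.
Total: 0.84% + 0.686% + 21% + 17% = 39.526%.
Rounded: 39.53%.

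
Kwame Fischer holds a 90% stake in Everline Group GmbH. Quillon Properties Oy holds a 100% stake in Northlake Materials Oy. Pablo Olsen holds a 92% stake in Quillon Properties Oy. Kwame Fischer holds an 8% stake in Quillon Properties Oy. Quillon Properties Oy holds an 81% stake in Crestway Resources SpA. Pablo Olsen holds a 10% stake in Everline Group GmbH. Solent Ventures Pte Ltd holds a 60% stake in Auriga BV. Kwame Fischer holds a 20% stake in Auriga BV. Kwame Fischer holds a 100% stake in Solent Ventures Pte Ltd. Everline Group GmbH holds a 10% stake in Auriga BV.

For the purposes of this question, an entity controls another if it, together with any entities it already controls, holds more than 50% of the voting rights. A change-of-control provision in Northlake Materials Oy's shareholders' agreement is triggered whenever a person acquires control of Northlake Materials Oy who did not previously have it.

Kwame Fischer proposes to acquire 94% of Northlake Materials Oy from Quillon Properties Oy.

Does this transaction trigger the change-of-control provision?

The purchase adds only to Kwame's holdings (Quillon's stake shrinks), so Kwame is the only person who could newly come to control Northlake.
Kwame holds 90% of Everline, so Kwame controls Everline.
Kwame holds 100% of Solent, so Kwame controls Solent.
Solent and Kwame and Everline together hold 60% + 20% + 10% = 90% of Auriga, so Kwame controls Auriga.
Neither Kwame nor any entity Kwame controls holds any voting interest in Northlake.
So before the transaction, Kwame does not control Northlake.
After the purchase, Kwame holds 94% of Northlake directly, and Quillon's stake falls to 6%.
Kwame holds 94% of Northlake, so Kwame controls Northlake.
Kwame did not control Northlake before and does after, so the clause is triggered.

Yes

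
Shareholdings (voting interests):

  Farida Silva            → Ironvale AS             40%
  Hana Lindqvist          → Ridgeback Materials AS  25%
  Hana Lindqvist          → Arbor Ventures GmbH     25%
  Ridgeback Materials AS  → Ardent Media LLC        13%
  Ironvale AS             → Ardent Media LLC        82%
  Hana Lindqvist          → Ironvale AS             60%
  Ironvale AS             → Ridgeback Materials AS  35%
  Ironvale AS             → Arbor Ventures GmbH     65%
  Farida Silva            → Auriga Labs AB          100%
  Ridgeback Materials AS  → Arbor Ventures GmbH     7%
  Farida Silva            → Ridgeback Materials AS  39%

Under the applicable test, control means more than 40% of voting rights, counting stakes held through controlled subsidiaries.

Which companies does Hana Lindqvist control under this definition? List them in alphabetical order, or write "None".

Hana holds 60% of Ironvale, so Hana controls Ironvale.
Ironvale and Hana together hold 35% + 25% = 60% of Ridgeback, so Hana controls Ridgeback.
Ridgeback and Ironvale together hold 13% + 82% = 95% of Ardent, so Hana controls Ardent.
Hana and Ridgeback and Ironvale together hold 25% + 7% + 65% = 97% of Arbor, so Hana controls Arbor.
No other company's threshold is met.

Arbor Ventures GmbH, Ardent Media LLC, Ironvale AS, Ridgeback Materials AS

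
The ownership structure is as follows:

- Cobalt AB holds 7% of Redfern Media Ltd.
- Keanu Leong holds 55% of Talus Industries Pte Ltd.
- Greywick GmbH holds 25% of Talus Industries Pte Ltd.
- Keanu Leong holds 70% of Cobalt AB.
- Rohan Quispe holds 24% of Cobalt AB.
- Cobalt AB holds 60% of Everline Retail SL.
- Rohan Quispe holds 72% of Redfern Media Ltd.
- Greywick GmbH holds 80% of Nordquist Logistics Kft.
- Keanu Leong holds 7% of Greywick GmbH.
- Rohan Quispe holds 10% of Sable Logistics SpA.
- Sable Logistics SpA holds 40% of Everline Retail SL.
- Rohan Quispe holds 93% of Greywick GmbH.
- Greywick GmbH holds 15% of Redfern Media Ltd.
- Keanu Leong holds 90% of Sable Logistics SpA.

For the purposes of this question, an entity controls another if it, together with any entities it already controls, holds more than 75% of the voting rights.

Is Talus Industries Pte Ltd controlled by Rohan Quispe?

Rohan holds 93% of Greywick, so Rohan controls Greywick.
Greywick holds 80% of Nordquist, so Rohan controls Nordquist.
Rohan and Greywick together hold 72% + 15% = 87% of Redfern, so Rohan controls Redfern.
In Talus, Rohan's side holds only 25%, not > 75%.
So Rohan does not control Talus.

No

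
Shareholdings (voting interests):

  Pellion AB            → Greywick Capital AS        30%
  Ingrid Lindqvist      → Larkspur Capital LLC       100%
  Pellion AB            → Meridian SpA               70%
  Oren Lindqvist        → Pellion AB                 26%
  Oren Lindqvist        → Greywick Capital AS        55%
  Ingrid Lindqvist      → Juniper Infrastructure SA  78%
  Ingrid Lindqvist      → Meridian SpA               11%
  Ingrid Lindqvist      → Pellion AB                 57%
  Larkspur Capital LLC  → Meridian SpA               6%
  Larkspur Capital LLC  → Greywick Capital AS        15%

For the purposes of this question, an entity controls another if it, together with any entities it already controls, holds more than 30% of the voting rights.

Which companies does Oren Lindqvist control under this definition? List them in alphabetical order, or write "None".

Greywick Capital AS

Oren holds 55% of Greywick, so Oren controls Greywick.
No other company's threshold is met.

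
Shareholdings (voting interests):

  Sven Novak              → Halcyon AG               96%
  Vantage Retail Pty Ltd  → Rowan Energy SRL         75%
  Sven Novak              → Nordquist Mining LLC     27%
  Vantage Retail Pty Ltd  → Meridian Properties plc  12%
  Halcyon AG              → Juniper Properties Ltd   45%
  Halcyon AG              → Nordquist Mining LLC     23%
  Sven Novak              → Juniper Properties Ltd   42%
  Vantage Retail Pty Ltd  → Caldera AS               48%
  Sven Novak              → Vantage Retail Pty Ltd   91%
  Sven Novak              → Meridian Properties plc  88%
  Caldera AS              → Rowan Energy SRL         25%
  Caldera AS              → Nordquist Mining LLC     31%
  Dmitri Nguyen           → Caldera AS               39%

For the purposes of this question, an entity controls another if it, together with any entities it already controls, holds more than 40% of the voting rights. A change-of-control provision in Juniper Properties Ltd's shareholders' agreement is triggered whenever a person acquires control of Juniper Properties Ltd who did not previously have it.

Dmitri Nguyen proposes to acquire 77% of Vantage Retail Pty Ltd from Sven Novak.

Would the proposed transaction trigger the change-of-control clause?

The purchase adds only to Dmitri's holdings (Sven's stake shrinks), so Dmitri is the only person who could newly come to control Juniper.
Dmitri's largest direct stake is 39% in Caldera, which does not meet the threshold, so Dmitri controls no company.
Neither Dmitri nor any entity Dmitri controls holds any voting interest in Juniper.
So before the transaction, Dmitri does not control Juniper.
After the purchase, Dmitri holds 77% of Vantage directly, and Sven's stake falls to 14%.
Dmitri holds 77% of Vantage, so Dmitri controls Vantage.
Vantage and Dmitri together hold 48% + 39% = 87% of Caldera, so Dmitri controls Caldera.
Vantage and Caldera together hold 75% + 25% = 100% of Rowan, so Dmitri controls Rowan.
After the transaction, neither Dmitri nor any entity Dmitri controls holds a voting interest in Juniper, so Dmitri still does not control it.
No new person acquires control, so the clause is not triggered.

No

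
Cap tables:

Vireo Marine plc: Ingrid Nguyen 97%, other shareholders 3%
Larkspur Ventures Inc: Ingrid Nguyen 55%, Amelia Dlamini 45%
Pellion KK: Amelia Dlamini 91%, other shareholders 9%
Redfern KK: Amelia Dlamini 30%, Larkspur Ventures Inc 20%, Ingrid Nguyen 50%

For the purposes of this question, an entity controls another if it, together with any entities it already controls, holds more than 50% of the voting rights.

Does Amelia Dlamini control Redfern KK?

Amelia holds 91% of Pellion, so Amelia controls Pellion.
In Redfern, Amelia's side holds only 30%, not > 50%.
So Amelia does not control Redfern.

No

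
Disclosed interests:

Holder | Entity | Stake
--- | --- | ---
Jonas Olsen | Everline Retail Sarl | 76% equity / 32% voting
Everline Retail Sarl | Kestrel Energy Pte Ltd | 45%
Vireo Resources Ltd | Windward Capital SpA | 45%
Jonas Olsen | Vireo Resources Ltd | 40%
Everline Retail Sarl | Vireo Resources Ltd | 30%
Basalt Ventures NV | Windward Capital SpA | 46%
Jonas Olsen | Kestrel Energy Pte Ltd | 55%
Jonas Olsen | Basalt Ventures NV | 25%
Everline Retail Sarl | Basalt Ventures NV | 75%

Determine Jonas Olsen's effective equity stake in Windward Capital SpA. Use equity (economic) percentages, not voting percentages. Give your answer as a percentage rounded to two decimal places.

Jonas reaches Windward along 4 paths.
Via Basalt: 25% × 46% = 11.5%.
Via Everline → Basalt: 76% × 75% × 46% = 26.22%.
Via Vireo: 40% × 45% = 18%.
Via Everline → Vireo: 76% × 30% × 45% = 10.26%.
Total: 11.5% + 26.22% + 18% + 10.26% = 65.98%.

65.98%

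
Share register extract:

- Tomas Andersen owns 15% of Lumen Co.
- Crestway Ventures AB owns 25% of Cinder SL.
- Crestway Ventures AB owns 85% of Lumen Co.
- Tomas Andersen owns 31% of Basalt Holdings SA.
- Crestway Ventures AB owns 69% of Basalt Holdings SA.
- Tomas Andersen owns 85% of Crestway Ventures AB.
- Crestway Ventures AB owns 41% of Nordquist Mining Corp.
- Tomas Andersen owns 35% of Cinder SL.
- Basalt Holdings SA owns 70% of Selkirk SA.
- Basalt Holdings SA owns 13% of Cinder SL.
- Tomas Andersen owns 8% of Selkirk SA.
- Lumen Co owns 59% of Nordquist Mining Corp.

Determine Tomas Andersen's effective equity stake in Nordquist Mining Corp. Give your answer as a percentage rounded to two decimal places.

86.33%

Tomas reaches Nordquist along 3 paths.
Via Crestway: 85% × 41% = 34.85%.
Via Lumen: 15% × 59% = 8.85%.
Via Crestway → Lumen: 85% × 85% × 59% = 42.6275%.
Total: 34.85% + 8.85% + 42.6275% = 86.3275%.
Rounded: 86.33%.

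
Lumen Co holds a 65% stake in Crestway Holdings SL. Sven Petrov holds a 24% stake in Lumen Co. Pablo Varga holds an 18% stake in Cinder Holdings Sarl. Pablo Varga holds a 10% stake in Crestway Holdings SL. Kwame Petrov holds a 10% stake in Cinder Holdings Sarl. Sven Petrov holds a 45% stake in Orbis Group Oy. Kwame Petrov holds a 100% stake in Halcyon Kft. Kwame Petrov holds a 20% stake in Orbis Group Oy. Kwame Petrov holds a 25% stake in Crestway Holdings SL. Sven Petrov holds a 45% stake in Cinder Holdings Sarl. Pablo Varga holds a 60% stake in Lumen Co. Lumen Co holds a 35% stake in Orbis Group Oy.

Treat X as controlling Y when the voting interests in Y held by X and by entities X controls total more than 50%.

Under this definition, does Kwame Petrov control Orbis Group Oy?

No

Kwame holds 100% of Halcyon, so Kwame controls Halcyon.
In Orbis, Kwame's side holds only 20%, not > 50%.
So Kwame does not control Orbis.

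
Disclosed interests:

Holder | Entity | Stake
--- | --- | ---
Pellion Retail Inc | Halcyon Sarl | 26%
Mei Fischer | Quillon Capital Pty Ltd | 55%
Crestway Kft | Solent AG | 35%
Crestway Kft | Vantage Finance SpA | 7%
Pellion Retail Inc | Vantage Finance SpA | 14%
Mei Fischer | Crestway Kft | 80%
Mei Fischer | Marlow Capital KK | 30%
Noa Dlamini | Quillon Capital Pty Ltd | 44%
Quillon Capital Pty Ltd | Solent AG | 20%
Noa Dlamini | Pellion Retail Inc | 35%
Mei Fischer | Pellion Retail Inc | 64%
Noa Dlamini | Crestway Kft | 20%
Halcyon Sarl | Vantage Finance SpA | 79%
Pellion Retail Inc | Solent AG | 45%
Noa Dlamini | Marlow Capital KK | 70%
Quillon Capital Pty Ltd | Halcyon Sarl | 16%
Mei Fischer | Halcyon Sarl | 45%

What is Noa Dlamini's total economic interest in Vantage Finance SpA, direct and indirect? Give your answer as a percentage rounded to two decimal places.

Noa reaches Vantage along 4 paths.
Via Pellion: 35% × 14% = 4.9%.
Via Pellion → Halcyon: 35% × 26% × 79% = 7.189%.
Via Quillon → Halcyon: 44% × 16% × 79% = 5.5616%.
Via Crestway: 20% × 7% = 1.4%.
Total: 4.9% + 7.189% + 5.5616% + 1.4% = 19.0506%.
Rounded: 19.05%.

19.05%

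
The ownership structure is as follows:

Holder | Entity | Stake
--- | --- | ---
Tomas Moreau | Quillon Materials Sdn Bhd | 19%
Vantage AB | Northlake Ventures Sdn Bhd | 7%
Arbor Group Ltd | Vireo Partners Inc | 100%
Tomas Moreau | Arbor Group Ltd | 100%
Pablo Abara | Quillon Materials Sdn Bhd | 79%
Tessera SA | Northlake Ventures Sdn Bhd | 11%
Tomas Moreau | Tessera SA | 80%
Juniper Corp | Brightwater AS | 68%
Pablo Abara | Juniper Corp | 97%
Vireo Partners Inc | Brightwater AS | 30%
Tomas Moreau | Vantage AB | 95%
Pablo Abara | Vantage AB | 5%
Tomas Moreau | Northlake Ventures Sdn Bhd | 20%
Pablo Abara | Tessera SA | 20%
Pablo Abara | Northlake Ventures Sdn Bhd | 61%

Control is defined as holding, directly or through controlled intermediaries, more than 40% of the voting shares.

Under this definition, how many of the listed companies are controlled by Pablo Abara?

Pablo holds 97% of Juniper, so Pablo controls Juniper.
Pablo holds 61% of Northlake, so Pablo controls Northlake.
Pablo holds 79% of Quillon, so Pablo controls Quillon.
Juniper holds 68% of Brightwater, so Pablo controls Brightwater.
No other company's threshold is met.
Pablo controls 4 companies.

4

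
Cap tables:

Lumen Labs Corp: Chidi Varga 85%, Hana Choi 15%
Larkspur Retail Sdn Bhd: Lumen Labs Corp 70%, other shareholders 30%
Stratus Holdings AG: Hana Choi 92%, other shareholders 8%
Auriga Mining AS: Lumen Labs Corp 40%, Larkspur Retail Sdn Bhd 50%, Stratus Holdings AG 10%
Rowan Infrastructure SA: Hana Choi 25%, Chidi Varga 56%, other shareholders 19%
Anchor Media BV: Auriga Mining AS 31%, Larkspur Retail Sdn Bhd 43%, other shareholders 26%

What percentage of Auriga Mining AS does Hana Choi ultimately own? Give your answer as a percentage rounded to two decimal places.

20.45%

Hana reaches Auriga along 3 paths.
Via Lumen: 15% × 40% = 6%.
Via Lumen → Larkspur: 15% × 70% × 50% = 5.25%.
Via Stratus: 92% × 10% = 9.2%.
Total: 6% + 5.25% + 9.2% = 20.45%.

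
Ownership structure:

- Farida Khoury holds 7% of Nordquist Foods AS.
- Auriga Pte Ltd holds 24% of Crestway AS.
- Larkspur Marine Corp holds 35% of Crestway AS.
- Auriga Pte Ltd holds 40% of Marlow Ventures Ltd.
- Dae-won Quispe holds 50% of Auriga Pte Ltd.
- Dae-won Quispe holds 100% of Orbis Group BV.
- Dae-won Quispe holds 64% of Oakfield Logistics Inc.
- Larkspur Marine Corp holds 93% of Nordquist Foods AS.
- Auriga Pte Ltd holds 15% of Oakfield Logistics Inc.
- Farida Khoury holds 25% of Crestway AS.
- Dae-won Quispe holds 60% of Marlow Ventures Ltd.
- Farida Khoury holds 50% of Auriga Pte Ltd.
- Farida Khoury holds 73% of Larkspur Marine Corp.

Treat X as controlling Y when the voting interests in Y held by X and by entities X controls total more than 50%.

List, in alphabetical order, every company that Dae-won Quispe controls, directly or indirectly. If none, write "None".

Dae-won holds 100% of Orbis, so Dae-won controls Orbis.
Dae-won holds 60% of Marlow, so Dae-won controls Marlow.
Dae-won holds 64% of Oakfield, so Dae-won controls Oakfield.
No other company's threshold is met.

Marlow Ventures Ltd, Oakfield Logistics Inc, Orbis Group BV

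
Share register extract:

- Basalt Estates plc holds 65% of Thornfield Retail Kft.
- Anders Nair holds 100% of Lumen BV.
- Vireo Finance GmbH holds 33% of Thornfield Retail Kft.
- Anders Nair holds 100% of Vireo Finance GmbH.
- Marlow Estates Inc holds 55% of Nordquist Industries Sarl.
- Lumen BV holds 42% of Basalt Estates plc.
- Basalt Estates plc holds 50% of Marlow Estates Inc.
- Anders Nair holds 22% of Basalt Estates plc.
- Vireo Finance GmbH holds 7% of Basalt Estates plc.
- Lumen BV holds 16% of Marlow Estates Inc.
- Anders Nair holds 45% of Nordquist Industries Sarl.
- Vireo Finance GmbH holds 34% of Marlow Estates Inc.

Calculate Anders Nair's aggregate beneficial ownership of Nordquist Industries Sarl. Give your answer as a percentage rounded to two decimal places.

Anders reaches Nordquist along 6 paths.
Direct stake: 45% = 45%.
Via Vireo → Marlow: 100% × 34% × 55% = 18.7%.
Via Lumen → Marlow: 100% × 16% × 55% = 8.8%.
Via Basalt → Marlow: 22% × 50% × 55% = 6.05%.
Via Lumen → Basalt → Marlow: 100% × 42% × 50% × 55% = 11.55%.
Via Vireo → Basalt → Marlow: 100% × 7% × 50% × 55% = 1.925%.
Total: 45% + 18.7% + 8.8% + 6.05% + 11.55% + 1.925% = 92.025%.
Rounded: 92.03%.

92.03%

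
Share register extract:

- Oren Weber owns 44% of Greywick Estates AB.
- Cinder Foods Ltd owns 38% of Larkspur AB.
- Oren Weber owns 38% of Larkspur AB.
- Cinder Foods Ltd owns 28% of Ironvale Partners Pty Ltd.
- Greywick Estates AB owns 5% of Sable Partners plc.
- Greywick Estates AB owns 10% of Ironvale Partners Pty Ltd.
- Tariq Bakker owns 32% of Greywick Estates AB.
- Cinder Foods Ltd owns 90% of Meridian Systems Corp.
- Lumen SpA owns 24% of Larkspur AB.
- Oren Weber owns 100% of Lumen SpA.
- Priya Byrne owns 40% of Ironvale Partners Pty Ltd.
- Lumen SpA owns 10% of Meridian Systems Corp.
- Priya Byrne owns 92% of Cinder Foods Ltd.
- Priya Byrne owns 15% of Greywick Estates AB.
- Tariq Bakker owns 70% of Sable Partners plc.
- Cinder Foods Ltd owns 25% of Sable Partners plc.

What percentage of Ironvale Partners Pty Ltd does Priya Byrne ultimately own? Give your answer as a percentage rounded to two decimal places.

Priya reaches Ironvale along 3 paths.
Via Cinder: 92% × 28% = 25.76%.
Direct stake: 40% = 40%.
Via Greywick: 15% × 10% = 1.5%.
Total: 25.76% + 40% + 1.5% = 67.26%.

67.26%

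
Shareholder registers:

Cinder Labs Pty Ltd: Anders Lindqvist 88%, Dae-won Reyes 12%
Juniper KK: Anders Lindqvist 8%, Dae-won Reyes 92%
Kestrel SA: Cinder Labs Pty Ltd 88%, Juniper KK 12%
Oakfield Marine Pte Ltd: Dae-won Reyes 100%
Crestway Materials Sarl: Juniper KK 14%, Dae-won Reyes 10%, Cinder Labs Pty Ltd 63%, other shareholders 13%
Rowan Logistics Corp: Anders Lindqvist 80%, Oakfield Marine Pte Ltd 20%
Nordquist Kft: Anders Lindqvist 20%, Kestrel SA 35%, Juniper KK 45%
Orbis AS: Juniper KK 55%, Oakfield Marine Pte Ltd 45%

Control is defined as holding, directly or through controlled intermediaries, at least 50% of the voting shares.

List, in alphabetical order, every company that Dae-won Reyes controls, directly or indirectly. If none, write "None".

Dae-won holds 92% of Juniper, so Dae-won controls Juniper.
Dae-won holds 100% of Oakfield, so Dae-won controls Oakfield.
Juniper and Oakfield together hold 55% + 45% = 100% of Orbis, so Dae-won controls Orbis.
No other company's threshold is met.

Juniper KK, Oakfield Marine Pte Ltd, Orbis AS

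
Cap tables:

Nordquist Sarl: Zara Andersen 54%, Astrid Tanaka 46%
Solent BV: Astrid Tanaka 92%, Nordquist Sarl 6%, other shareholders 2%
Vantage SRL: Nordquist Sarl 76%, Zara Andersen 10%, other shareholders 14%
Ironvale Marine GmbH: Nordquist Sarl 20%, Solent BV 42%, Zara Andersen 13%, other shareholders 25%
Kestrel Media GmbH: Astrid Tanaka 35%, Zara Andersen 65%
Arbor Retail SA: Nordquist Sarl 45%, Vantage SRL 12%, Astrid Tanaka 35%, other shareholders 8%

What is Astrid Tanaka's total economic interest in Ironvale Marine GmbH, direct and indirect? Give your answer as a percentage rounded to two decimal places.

Astrid reaches Ironvale along 3 paths.
Via Nordquist: 46% × 20% = 9.2%.
Via Solent: 92% × 42% = 38.64%.
Via Nordquist → Solent: 46% × 6% × 42% = 1.1592%.
Total: 9.2% + 38.64% + 1.1592% = 48.9992%.
Rounded: 49.00%.

49.00%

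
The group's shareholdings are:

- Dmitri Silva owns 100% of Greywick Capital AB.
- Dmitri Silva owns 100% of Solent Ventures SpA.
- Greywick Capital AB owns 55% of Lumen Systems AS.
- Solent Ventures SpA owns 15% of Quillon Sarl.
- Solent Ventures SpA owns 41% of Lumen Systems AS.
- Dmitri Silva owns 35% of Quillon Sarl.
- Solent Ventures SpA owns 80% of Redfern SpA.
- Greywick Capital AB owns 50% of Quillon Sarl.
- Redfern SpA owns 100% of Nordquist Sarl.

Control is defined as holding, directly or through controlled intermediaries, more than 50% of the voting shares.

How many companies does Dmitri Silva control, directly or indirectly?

Dmitri holds 100% of Solent, so Dmitri controls Solent.
Dmitri holds 100% of Greywick, so Dmitri controls Greywick.
Greywick and Solent together hold 55% + 41% = 96% of Lumen, so Dmitri controls Lumen.
Greywick and Dmitri and Solent together hold 50% + 35% + 15% = 100% of Quillon, so Dmitri controls Quillon.
Solent holds 80% of Redfern, so Dmitri controls Redfern.
Redfern holds 100% of Nordquist, so Dmitri controls Nordquist.
Dmitri controls 6 companies.

6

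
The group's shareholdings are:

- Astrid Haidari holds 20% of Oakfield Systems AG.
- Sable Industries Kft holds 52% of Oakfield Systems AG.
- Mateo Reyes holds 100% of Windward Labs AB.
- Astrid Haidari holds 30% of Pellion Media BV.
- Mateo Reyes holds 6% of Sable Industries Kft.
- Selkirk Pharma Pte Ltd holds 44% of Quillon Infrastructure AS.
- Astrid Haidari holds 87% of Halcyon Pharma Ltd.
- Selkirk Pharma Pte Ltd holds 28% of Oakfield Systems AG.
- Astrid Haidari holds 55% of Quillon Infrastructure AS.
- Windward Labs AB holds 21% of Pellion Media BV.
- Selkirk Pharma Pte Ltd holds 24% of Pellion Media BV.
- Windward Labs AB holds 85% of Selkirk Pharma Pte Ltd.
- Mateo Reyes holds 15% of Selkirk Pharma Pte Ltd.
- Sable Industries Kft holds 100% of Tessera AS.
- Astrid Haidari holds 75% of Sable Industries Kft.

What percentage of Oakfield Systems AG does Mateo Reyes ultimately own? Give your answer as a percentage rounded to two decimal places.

Mateo reaches Oakfield along 3 paths.
Via Selkirk: 15% × 28% = 4.2%.
Via Windward → Selkirk: 100% × 85% × 28% = 23.8%.
Via Sable: 6% × 52% = 3.12%.
Total: 4.2% + 23.8% + 3.12% = 31.12%.

31.12%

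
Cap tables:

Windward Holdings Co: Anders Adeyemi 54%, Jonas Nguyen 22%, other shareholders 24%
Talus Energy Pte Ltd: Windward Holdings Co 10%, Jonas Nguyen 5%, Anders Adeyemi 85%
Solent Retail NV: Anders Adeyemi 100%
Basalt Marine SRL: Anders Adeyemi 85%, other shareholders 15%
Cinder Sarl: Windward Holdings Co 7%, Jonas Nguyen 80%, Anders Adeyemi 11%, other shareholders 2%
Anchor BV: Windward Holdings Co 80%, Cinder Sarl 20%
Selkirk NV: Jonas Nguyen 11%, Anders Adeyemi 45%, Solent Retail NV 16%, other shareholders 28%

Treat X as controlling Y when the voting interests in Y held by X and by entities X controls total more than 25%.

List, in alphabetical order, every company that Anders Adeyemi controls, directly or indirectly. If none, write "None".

Anchor BV, Basalt Marine SRL, Selkirk NV, Solent Retail NV, Talus Energy Pte Ltd, Windward Holdings Co

Anders holds 54% of Windward, so Anders controls Windward.
Windward and Anders together hold 10% + 85% = 95% of Talus, so Anders controls Talus.
Anders holds 100% of Solent, so Anders controls Solent.
Anders holds 85% of Basalt, so Anders controls Basalt.
Windward holds 80% of Anchor, so Anders controls Anchor.
Anders and Solent together hold 45% + 16% = 61% of Selkirk, so Anders controls Selkirk.
No other company's threshold is met.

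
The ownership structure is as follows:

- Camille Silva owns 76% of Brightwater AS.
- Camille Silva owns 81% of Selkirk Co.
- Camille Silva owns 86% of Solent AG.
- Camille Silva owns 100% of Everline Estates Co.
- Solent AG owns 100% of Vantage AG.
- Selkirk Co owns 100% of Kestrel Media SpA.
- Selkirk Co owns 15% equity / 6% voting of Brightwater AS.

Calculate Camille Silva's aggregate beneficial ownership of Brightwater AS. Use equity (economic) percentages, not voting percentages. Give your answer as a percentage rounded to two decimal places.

88.15%

Camille reaches Brightwater along 2 paths.
Via Selkirk: 81% × 15% = 12.15%.
Direct stake: 76% = 76%.
Total: 12.15% + 76% = 88.15%.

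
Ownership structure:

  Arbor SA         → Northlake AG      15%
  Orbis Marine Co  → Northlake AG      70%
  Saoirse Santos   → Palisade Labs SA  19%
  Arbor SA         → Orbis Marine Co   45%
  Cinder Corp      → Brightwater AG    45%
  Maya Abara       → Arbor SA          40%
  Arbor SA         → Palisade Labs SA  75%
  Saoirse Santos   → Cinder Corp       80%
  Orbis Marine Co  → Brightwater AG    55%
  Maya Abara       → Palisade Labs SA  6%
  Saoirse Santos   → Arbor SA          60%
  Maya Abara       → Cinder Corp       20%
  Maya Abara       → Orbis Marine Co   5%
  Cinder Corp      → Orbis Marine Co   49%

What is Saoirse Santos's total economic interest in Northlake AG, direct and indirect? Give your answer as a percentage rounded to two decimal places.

55.34%

Saoirse reaches Northlake along 3 paths.
Via Arbor: 60% × 15% = 9%.
Via Arbor → Orbis: 60% × 45% × 70% = 18.9%.
Via Cinder → Orbis: 80% × 49% × 70% = 27.44%.
Total: 9% + 18.9% + 27.44% = 55.34%.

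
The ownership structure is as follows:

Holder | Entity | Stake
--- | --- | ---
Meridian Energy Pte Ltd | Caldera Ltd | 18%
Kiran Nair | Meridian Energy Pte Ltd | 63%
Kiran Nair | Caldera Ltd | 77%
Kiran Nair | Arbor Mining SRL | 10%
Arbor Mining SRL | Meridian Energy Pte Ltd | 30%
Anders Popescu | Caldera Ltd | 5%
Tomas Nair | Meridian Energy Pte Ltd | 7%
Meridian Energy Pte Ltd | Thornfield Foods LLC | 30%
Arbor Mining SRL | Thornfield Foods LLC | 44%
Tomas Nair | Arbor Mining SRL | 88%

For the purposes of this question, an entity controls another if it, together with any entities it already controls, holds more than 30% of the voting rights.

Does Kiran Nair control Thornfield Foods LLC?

No

Kiran holds 63% of Meridian, so Kiran controls Meridian.
Kiran and Meridian together hold 77% + 18% = 95% of Caldera, so Kiran controls Caldera.
In Thornfield, Kiran's side holds only 30%, not > 30%.
So Kiran does not control Thornfield.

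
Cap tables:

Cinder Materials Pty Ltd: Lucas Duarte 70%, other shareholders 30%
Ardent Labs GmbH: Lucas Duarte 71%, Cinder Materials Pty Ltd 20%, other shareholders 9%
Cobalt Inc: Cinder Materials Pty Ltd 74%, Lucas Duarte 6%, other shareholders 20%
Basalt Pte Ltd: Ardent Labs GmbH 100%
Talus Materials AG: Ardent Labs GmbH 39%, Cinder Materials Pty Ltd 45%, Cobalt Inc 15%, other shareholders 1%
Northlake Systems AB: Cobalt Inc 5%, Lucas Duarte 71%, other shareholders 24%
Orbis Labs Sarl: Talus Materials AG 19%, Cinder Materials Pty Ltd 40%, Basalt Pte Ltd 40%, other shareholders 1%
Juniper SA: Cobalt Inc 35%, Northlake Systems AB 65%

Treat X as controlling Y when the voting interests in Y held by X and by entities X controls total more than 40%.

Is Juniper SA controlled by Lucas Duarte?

Lucas holds 70% of Cinder, so Lucas controls Cinder.
Cinder and Lucas together hold 74% + 6% = 80% of Cobalt, so Lucas controls Cobalt.
Cobalt and Lucas together hold 5% + 71% = 76% of Northlake, so Lucas controls Northlake.
Cobalt and Northlake together hold 35% + 65% = 100% of Juniper, so Lucas controls Juniper.

Yes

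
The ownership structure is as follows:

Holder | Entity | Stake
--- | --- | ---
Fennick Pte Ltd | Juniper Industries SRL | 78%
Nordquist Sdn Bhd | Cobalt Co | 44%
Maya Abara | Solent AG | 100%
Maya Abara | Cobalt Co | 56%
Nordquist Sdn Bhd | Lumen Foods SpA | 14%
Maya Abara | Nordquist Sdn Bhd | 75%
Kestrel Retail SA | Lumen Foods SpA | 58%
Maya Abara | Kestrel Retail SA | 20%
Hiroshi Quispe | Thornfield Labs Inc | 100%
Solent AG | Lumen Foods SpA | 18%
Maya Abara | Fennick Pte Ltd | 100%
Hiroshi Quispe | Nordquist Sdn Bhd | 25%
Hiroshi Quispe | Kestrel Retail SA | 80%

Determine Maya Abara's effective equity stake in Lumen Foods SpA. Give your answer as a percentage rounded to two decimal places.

40.10%

Maya reaches Lumen along 3 paths.
Via Kestrel: 20% × 58% = 11.6%.
Via Solent: 100% × 18% = 18%.
Via Nordquist: 75% × 14% = 10.5%.
Total: 11.6% + 18% + 10.5% = 40.1%.
Rounded: 40.10%.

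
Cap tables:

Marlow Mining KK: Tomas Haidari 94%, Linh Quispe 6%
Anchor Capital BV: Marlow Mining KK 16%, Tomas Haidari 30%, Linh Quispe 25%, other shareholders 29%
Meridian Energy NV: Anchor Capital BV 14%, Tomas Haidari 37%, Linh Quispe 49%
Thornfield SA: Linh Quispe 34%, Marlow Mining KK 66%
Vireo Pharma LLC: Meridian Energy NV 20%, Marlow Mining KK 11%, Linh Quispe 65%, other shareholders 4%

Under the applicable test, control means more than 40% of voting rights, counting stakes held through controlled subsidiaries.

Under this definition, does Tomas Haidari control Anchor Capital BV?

Tomas holds 94% of Marlow, so Tomas controls Marlow.
Marlow and Tomas together hold 16% + 30% = 46% of Anchor, so Tomas controls Anchor.

Yes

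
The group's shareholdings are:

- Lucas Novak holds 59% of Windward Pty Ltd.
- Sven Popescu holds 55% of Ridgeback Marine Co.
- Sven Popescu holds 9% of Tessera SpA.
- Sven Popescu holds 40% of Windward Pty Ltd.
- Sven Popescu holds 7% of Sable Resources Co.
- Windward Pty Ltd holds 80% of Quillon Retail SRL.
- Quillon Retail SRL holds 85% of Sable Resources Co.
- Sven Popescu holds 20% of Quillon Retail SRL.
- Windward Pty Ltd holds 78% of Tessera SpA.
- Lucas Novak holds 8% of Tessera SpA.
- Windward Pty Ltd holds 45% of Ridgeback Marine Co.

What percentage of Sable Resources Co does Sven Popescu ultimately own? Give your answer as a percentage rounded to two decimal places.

Sven reaches Sable along 3 paths.
Via Quillon: 20% × 85% = 17%.
Via Windward → Quillon: 40% × 80% × 85% = 27.2%.
Direct stake: 7% = 7%.
Total: 17% + 27.2% + 7% = 51.2%.
Rounded: 51.20%.

51.20%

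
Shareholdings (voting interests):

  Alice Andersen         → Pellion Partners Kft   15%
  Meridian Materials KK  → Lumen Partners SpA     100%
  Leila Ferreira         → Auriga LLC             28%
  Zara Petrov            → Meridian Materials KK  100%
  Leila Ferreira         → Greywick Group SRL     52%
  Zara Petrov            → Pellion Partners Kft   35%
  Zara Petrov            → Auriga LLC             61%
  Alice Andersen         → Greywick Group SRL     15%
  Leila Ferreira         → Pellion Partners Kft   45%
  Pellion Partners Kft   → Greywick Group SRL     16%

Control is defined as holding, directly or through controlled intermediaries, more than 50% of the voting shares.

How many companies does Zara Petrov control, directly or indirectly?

Zara holds 100% of Meridian, so Zara controls Meridian.
Zara holds 61% of Auriga, so Zara controls Auriga.
Meridian holds 100% of Lumen, so Zara controls Lumen.
No other company's threshold is met.
Zara controls 3 companies.

3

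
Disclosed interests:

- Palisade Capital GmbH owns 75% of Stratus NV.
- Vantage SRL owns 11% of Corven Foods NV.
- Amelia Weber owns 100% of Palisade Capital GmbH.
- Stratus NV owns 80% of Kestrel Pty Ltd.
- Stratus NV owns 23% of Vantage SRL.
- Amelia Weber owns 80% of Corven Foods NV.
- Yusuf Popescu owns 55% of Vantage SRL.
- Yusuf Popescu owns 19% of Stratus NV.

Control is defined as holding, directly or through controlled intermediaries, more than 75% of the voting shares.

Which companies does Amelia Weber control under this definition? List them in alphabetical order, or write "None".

Amelia holds 100% of Palisade, so Amelia controls Palisade.
Amelia holds 80% of Corven, so Amelia controls Corven.
No other company's threshold is met.

Corven Foods NV, Palisade Capital GmbH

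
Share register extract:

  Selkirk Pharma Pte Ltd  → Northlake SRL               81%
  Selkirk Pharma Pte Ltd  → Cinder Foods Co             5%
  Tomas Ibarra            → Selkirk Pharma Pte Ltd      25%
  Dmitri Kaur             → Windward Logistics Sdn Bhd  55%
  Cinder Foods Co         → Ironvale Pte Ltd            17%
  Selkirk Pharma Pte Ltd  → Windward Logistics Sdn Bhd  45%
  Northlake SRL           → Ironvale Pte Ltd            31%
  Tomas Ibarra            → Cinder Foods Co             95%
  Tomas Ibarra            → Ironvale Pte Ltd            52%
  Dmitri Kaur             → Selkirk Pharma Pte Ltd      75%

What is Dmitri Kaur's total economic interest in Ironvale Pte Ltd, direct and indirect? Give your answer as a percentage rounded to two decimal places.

19.47%

Dmitri reaches Ironvale along 2 paths.
Via Selkirk → Northlake: 75% × 81% × 31% = 18.8325%.
Via Selkirk → Cinder: 75% × 5% × 17% = 0.6375%.
Total: 18.8325% + 0.6375% = 19.47%.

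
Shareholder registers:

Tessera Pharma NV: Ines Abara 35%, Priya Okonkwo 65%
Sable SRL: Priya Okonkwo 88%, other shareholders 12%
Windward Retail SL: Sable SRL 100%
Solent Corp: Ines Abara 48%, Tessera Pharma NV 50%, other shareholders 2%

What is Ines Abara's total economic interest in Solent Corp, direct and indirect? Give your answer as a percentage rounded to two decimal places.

Ines reaches Solent along 2 paths.
Direct stake: 48% = 48%.
Via Tessera: 35% × 50% = 17.5%.
Total: 48% + 17.5% = 65.5%.
Rounded: 65.50%.

65.50%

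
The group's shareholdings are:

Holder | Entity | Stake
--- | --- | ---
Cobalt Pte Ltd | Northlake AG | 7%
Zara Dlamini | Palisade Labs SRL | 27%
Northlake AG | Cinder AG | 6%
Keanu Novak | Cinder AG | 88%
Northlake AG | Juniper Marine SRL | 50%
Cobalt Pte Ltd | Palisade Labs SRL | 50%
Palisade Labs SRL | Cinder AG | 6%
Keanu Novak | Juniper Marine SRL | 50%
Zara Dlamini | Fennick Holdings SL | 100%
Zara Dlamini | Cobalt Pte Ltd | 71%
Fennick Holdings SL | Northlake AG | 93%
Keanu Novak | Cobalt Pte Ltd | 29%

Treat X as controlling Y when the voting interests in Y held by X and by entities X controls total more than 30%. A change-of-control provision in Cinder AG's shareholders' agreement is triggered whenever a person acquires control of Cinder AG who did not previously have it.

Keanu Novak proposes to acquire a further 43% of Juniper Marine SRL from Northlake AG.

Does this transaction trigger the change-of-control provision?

The purchase adds only to Keanu's holdings (Northlake's stake shrinks), so Keanu is the only person who could newly come to control Cinder.
Keanu holds 88% of Cinder, so Keanu controls Cinder.
So Keanu already controls Cinder before the transaction.
After the purchase, Keanu's direct stake in Juniper rises to 50% + 43% = 93%, and Northlake's stake falls to 7%.
Keanu controlled Cinder already, so this is not a new person acquiring control; every other person's position is unchanged or reduced.
No new person acquires control, so the clause is not triggered.

No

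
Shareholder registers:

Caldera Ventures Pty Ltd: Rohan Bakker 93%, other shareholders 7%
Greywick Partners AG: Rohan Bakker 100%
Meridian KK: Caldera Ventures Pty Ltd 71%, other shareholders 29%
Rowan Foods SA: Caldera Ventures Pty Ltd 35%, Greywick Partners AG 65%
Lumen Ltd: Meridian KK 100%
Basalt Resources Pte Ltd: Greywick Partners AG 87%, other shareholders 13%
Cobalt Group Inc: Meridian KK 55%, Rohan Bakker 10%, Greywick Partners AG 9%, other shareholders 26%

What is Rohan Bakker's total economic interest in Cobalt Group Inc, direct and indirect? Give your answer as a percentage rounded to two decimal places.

55.32%

Rohan reaches Cobalt along 3 paths.
Via Caldera → Meridian: 93% × 71% × 55% = 36.3165%.
Direct stake: 10% = 10%.
Via Greywick: 100% × 9% = 9%.
Total: 36.3165% + 10% + 9% = 55.3165%.
Rounded: 55.32%.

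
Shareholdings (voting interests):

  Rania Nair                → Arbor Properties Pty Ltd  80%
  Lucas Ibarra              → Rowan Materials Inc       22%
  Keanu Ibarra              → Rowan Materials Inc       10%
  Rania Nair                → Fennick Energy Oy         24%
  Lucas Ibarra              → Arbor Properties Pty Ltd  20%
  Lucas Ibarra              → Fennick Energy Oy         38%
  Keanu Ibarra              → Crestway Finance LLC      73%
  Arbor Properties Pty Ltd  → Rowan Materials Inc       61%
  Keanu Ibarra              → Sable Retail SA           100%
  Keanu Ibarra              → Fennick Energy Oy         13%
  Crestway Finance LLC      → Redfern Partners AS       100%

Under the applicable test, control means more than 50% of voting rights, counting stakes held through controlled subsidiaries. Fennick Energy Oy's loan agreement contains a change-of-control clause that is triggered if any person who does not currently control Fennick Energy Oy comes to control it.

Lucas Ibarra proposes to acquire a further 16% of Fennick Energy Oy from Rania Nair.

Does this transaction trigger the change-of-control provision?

The purchase adds only to Lucas's holdings (Rania's stake shrinks), so Lucas is the only person who could newly come to control Fennick.
Lucas's largest direct stake is 38% in Fennick, which does not meet the threshold, so Lucas controls no company.
In Fennick, Lucas's side holds only 38%, not > 50%.
So before the transaction, Lucas does not control Fennick.
After the purchase, Lucas's direct stake in Fennick rises to 38% + 16% = 54%, and Rania's stake falls to 8%.
Lucas holds 54% of Fennick, so Lucas controls Fennick.
Lucas did not control Fennick before and does after, so the clause is triggered.

Yes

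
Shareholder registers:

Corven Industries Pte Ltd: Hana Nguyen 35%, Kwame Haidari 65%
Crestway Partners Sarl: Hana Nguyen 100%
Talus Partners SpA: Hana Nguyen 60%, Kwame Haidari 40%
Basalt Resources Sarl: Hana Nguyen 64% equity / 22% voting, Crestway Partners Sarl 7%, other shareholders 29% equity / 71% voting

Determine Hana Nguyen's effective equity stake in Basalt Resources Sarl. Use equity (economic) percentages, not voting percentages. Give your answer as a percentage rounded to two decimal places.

71.00%

Hana reaches Basalt along 2 paths.
Direct stake: 64% = 64%.
Via Crestway: 100% × 7% = 7%.
Total: 64% + 7% = 71%.
Rounded: 71.00%.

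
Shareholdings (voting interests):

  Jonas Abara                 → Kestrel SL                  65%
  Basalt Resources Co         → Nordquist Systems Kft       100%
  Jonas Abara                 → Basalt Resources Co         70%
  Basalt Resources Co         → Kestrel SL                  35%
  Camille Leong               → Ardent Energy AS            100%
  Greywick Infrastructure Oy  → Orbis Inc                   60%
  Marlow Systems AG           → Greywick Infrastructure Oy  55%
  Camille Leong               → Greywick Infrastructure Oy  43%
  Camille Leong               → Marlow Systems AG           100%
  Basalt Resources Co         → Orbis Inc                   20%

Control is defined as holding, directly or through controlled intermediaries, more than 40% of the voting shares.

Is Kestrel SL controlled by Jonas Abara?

Yes

Jonas holds 70% of Basalt, so Jonas controls Basalt.
Basalt and Jonas together hold 35% + 65% = 100% of Kestrel, so Jonas controls Kestrel.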